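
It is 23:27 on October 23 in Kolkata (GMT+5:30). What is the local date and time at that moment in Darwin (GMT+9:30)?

03:27 on Oct 24

In UTC: 23:27 − 5:30 = 17:57 on Oct 23.
Darwin is UTC+9:30: 17:57 + 9:30 = 03:27 on Oct 24.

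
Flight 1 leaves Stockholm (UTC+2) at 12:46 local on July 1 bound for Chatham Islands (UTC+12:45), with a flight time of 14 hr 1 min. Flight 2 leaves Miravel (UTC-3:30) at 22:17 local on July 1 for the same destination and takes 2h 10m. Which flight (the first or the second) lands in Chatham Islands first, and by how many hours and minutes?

the first, by 3 hours 10 minutes

Flight 1 in UTC: 12:46 − 2:00 = 10:46 on Jul 1.
+14 hours and 1 minute → arrive 00:47 UTC on Jul 2.
Flight 2 in UTC: 22:17 + 3:30 = 01:47 on Jul 2.
+2 hours and 10 minutes → arrive 03:57 UTC on Jul 2.
Flight 1 lands earlier by 3 hours 10 minutes.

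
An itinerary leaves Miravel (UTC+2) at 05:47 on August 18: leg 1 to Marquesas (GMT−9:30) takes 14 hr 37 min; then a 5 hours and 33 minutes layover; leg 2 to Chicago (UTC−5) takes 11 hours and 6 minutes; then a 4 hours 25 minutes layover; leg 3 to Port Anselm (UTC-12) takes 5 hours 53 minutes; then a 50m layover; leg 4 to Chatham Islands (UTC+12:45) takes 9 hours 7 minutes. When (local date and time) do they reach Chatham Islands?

Convert departure to UTC: 05:47 − 2:00 = 03:47 UTC on Aug 18.
Add 14 hours and 37 minutes leg 1 → 18:24 UTC.
Add 5 hours 33 minutes layover in Marquesas → 23:57 UTC.
Add 11 hours 6 minutes leg 2 → 11:03 UTC (Aug 19).
Add 4 hours 25 minutes layover in Chicago → 15:28 UTC.
Add 5 hours and 53 minutes leg 3 → 21:21 UTC.
Add 50 minutes layover in Port Anselm → 22:11 UTC.
Add 9 hours 7 minutes leg 4 → 07:18 UTC (Aug 20).
Chatham Islands is UTC+12:45, so local arrival = 07:18 + 12:45 = 20:03 on Aug 20.

20:03 on Aug 20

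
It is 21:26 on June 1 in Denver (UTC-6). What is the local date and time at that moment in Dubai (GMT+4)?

07:26 on Jun 2

In UTC: 21:26 + 6:00 = 03:26 on Jun 2.
Dubai is UTC+4:00: 03:26 + 4:00 = 07:26 on Jun 2.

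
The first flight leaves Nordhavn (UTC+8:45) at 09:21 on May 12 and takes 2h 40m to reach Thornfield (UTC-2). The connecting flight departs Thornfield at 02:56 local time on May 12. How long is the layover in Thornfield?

Convert departure to UTC: 09:21 − 8:45 = 00:36 UTC on May 12.
Add 2 hours and 40 minutes flight time → 03:16 UTC.
Thornfield is UTC−2:00, so local arrival = 03:16 − 2:00 = 01:16 on May 12.
Layover = 02:56 − 01:16 = 1 hour 40 minutes.

1 hour 40 minutes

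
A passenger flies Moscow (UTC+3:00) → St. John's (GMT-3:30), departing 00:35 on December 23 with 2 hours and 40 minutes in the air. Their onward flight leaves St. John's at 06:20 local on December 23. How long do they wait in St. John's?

9 hours 35 minutes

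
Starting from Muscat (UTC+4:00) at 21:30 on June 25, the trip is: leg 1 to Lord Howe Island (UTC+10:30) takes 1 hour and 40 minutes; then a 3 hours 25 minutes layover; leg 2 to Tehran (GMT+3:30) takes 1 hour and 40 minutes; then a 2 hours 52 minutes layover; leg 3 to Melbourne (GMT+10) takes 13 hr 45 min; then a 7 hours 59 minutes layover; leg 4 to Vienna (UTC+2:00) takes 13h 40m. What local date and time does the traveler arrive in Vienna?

Convert departure to UTC: 21:30 − 4:00 = 17:30 UTC on Jun 25.
Add 1 hour 40 minutes leg 1 → 19:10 UTC.
Add 3 hours 25 minutes layover in Lord Howe Island → 22:35 UTC.
Add 1 hour 40 minutes leg 2 → 00:15 UTC (Jun 26).
Add 2 hours 52 minutes layover in Tehran → 03:07 UTC.
Add 13 hours and 45 minutes leg 3 → 16:52 UTC.
Add 7 hours and 59 minutes layover in Melbourne → 00:51 UTC (Jun 27).
Add 13 hours 40 minutes leg 4 → 14:31 UTC.
Vienna is UTC+2:00, so local arrival = 14:31 + 2:00 = 16:31 on Jun 27.

16:31 on June 27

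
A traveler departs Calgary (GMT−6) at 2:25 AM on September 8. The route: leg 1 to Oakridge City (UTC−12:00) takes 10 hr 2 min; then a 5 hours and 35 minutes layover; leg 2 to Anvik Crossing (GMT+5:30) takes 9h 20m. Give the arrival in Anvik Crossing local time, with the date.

Convert departure to UTC: 2:25 AM + 6:00 = 8:25 AM UTC on Sep 8.
Add 10 hours and 2 minutes leg 1 → 6:27 PM UTC.
Add 5 hours and 35 minutes layover in Oakridge City → 12:02 AM UTC (Sep 9).
Add 9 hours and 20 minutes leg 2 → 9:22 AM UTC.
Anvik Crossing is UTC+5:30, so local arrival = 9:22 AM + 5:30 = 2:52 PM on Sep 9.

2:52 PM on September 9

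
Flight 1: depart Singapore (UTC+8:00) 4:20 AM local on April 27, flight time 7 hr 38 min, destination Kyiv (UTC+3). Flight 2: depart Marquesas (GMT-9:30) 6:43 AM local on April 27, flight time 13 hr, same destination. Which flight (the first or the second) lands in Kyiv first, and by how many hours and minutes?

Flight 1 in UTC: 4:20 AM − 8:00 = 8:20 PM on Apr 26.
+7 hours 38 minutes → arrive 3:58 AM UTC on Apr 27.
Flight 2 in UTC: 6:43 AM + 9:30 = 4:13 PM on Apr 27.
+13 hours → arrive 5:13 AM UTC on Apr 28.
Flight 1 lands earlier by 25 hours 15 minutes.

the first, by 25 hours 15 minutes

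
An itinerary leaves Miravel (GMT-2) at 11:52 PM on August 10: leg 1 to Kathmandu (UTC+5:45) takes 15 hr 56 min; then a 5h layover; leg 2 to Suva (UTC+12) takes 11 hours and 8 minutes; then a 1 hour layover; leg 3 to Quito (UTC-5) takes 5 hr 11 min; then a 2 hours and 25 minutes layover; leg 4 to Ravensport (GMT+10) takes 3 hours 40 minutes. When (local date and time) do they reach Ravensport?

Convert departure to UTC: 11:52 PM + 2:00 = 1:52 AM UTC on Aug 11.
Add 15 hours 56 minutes leg 1 → 5:48 PM UTC.
Add 5 hours layover in Kathmandu → 10:48 PM UTC.
Add 11 hours and 8 minutes leg 2 → 9:56 AM UTC (Aug 12).
Add 1 hour layover in Suva → 10:56 AM UTC.
Add 5 hours and 11 minutes leg 3 → 4:07 PM UTC.
Add 2 hours 25 minutes layover in Quito → 6:32 PM UTC.
Add 3 hours and 40 minutes leg 4 → 10:12 PM UTC.
Ravensport is UTC+10:00, so local arrival = 10:12 PM + 10:00 = 8:12 AM on Aug 13.

8:12 AM on August 13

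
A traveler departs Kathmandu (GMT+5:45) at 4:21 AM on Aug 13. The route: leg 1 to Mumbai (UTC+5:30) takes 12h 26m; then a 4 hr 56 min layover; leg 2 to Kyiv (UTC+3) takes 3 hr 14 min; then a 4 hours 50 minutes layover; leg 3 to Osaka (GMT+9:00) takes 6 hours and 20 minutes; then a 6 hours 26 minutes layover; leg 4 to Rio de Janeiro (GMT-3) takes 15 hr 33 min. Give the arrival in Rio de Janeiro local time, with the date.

1:21 AM on Aug 15

Convert departure to UTC: 4:21 AM − 5:45 = 10:36 PM UTC on Aug 12.
Add 12 hours and 26 minutes leg 1 → 11:02 AM UTC (Aug 13).
Add 4 hours 56 minutes layover in Mumbai → 3:58 PM UTC.
Add 3 hours and 14 minutes leg 2 → 7:12 PM UTC.
Add 4 hours and 50 minutes layover in Kyiv → 12:02 AM UTC (Aug 14).
Add 6 hours 20 minutes leg 3 → 6:22 AM UTC.
Add 6 hours and 26 minutes layover in Osaka → 12:48 PM UTC.
Add 15 hours 33 minutes leg 4 → 4:21 AM UTC (Aug 15).
Rio de Janeiro is UTC−3:00, so local arrival = 4:21 AM − 3:00 = 1:21 AM on Aug 15.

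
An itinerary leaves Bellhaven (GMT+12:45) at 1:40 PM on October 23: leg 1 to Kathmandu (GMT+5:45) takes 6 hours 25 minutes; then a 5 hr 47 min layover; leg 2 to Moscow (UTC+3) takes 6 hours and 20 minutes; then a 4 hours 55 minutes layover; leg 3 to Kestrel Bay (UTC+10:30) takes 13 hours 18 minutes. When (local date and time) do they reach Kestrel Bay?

Convert departure to UTC: 1:40 PM − 12:45 = 12:55 AM UTC on Oct 23.
Add 6 hours 25 minutes leg 1 → 7:20 AM UTC.
Add 5 hours 47 minutes layover in Kathmandu → 1:07 PM UTC.
Add 6 hours and 20 minutes leg 2 → 7:27 PM UTC.
Add 4 hours 55 minutes layover in Moscow → 12:22 AM UTC (Oct 24).
Add 13 hours 18 minutes leg 3 → 1:40 PM UTC.
Kestrel Bay is UTC+10:30, so local arrival = 1:40 PM + 10:30 = 12:10 AM on Oct 25.

12:10 AM on Oct 25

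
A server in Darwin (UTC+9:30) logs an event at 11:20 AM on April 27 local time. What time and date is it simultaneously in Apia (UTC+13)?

Apia is 3:30 ahead of Darwin.
Shift by the zone difference: 11:20 AM + 3:30 = 2:50 PM on Apr 27 in Apia.

2:50 PM on Apr 27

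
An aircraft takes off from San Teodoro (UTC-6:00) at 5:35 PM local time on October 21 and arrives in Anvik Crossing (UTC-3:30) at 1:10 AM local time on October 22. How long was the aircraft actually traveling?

Departure in UTC: 5:35 PM + 6:00 = 11:35 PM on Oct 21.
Arrival in UTC: 1:10 AM + 3:30 = 4:40 AM on Oct 22.
Elapsed = 4:40 AM − 11:35 PM (+1 day) = 5 hours 5 minutes.

5 hours 5 minutes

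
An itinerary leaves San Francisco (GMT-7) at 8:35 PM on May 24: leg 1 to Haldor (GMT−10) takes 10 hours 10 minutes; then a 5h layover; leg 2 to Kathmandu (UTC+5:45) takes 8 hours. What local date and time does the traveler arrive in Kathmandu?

Convert departure to UTC: 8:35 PM + 7:00 = 3:35 AM UTC on May 25.
Add 10 hours and 10 minutes leg 1 → 1:45 PM UTC.
Add 5 hours layover in Haldor → 6:45 PM UTC.
Add 8 hours leg 2 → 2:45 AM UTC (May 26).
Kathmandu is UTC+5:45, so local arrival = 2:45 AM + 5:45 = 8:30 AM on May 26.

8:30 AM on May 26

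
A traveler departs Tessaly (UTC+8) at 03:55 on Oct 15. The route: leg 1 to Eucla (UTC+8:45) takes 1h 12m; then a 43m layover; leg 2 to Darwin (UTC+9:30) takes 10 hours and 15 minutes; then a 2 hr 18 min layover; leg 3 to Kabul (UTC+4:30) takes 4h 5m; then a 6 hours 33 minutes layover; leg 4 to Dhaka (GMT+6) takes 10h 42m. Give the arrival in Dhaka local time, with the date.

Convert departure to UTC: 03:55 − 8:00 = 19:55 UTC on Oct 14.
Add 1 hour and 12 minutes leg 1 → 21:07 UTC.
Add 43 minutes layover in Eucla → 21:50 UTC.
Add 10 hours 15 minutes leg 2 → 08:05 UTC (Oct 15).
Add 2 hours and 18 minutes layover in Darwin → 10:23 UTC.
Add 4 hours 5 minutes leg 3 → 14:28 UTC.
Add 6 hours 33 minutes layover in Kabul → 21:01 UTC.
Add 10 hours and 42 minutes leg 4 → 07:43 UTC (Oct 16).
Dhaka is UTC+6:00, so local arrival = 07:43 + 6:00 = 13:43 on Oct 16.

13:43 on October 16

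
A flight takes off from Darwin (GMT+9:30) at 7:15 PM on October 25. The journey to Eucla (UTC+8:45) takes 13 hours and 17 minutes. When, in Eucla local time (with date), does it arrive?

Convert departure to UTC: 7:15 PM − 9:30 = 9:45 AM UTC on Oct 25.
Add 13 hours and 17 minutes travel time → 11:02 PM UTC.
Eucla is UTC+8:45, so local arrival = 11:02 PM + 8:45 = 7:47 AM on Oct 26.

7:47 AM on Oct 26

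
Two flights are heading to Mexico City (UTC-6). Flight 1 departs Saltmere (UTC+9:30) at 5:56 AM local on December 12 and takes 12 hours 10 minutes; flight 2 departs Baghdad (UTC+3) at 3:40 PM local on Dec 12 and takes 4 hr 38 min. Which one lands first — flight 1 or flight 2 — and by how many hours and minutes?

the first, by 8 hours 42 minutes

Flight 1 in UTC: 5:56 AM − 9:30 = 8:26 PM on Dec 11.
+12 hours and 10 minutes → arrive 8:36 AM UTC on Dec 12.
Flight 2 in UTC: 3:40 PM − 3:00 = 12:40 PM on Dec 12.
+4 hours and 38 minutes → arrive 5:18 PM UTC on Dec 12.
Flight 1 lands earlier by 8 hours 42 minutes.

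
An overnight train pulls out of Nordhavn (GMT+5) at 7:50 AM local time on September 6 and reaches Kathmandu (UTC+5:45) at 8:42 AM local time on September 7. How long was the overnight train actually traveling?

24 hours 7 minutes

Departure in UTC: 7:50 AM − 5:00 = 2:50 AM on Sep 6.
Arrival in UTC: 8:42 AM − 5:45 = 2:57 AM on Sep 7.
Elapsed = 2:57 AM − 2:50 AM (+1 day) = 24 hours 7 minutes.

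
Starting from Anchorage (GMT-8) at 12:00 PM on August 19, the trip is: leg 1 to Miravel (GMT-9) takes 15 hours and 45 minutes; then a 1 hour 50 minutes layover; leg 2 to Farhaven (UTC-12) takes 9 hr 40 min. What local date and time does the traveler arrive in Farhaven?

11:15 AM on Aug 20

Convert departure to UTC: 12:00 PM + 8:00 = 8:00 PM UTC on Aug 19.
Add 15 hours and 45 minutes leg 1 → 11:45 AM UTC (Aug 20).
Add 1 hour and 50 minutes layover in Miravel → 1:35 PM UTC.
Add 9 hours 40 minutes leg 2 → 11:15 PM UTC.
Farhaven is UTC−12:00, so local arrival = 11:15 PM − 12:00 = 11:15 AM on Aug 20.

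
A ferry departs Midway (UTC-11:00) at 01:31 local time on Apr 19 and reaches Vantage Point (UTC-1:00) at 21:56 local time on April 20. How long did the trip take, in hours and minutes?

Departure in UTC: 01:31 + 11:00 = 12:31 on Apr 19.
Arrival in UTC: 21:56 + 1:00 = 22:56 on Apr 20.
Elapsed = 22:56 − 12:31 (+1 day) = 34 hours 25 minutes.

34 hours 25 minutes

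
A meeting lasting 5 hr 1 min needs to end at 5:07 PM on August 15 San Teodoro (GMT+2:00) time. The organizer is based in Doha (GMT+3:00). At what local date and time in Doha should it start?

1:06 PM on August 15

Target end time in UTC: 5:07 PM − 2:00 = 3:07 PM on Aug 15.
Subtract 5 hours 1 minute → start 10:06 AM UTC on Aug 15.
Doha is UTC+3:00: 10:06 AM + 3:00 = 1:06 PM on Aug 15.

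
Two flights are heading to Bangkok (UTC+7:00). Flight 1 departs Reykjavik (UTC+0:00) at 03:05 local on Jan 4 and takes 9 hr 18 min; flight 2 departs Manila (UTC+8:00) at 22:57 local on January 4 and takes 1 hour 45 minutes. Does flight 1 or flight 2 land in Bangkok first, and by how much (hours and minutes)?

Flight 1 departs at 03:05 UTC (Jan 4).
+9 hours and 18 minutes → arrive 12:23 UTC on Jan 4.
Flight 2 in UTC: 22:57 − 8:00 = 14:57 on Jan 4.
+1 hour and 45 minutes → arrive 16:42 UTC on Jan 4.
Flight 1 lands earlier by 4 hours 19 minutes.

the first, by 4 hours 19 minutes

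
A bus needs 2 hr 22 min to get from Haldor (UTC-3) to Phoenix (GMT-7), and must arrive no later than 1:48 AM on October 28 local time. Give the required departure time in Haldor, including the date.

3:26 AM on October 28

Target arrival in UTC: 1:48 AM + 7:00 = 8:48 AM on Oct 28.
Subtract 2 hours 22 minutes → departure 6:26 AM UTC on Oct 28.
Haldor is UTC−3:00: 6:26 AM − 3:00 = 3:26 AM on Oct 28.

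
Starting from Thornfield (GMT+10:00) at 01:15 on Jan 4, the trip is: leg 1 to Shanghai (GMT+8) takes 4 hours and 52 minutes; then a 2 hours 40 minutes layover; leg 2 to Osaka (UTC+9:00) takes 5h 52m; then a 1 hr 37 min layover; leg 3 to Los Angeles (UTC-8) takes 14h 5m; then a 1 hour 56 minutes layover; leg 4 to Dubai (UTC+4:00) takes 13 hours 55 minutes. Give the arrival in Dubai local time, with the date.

Convert departure to UTC: 01:15 − 10:00 = 15:15 UTC on Jan 3.
Add 4 hours 52 minutes leg 1 → 20:07 UTC.
Add 2 hours and 40 minutes layover in Shanghai → 22:47 UTC.
Add 5 hours and 52 minutes leg 2 → 04:39 UTC (Jan 4).
Add 1 hour and 37 minutes layover in Osaka → 06:16 UTC.
Add 14 hours 5 minutes leg 3 → 20:21 UTC.
Add 1 hour and 56 minutes layover in Los Angeles → 22:17 UTC.
Add 13 hours 55 minutes leg 4 → 12:12 UTC (Jan 5).
Dubai is UTC+4:00, so local arrival = 12:12 + 4:00 = 16:12 on Jan 5.

16:12 on Jan 5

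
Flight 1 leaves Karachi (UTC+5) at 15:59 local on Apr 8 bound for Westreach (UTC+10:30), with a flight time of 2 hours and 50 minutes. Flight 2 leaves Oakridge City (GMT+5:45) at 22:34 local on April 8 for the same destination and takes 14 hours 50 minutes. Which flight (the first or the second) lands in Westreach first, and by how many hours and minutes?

Flight 1 in UTC: 15:59 − 5:00 = 10:59 on Apr 8.
+2 hours 50 minutes → arrive 13:49 UTC on Apr 8.
Flight 2 in UTC: 22:34 − 5:45 = 16:49 on Apr 8.
+14 hours and 50 minutes → arrive 07:39 UTC on Apr 9.
Flight 1 lands earlier by 17 hours 50 minutes.

the first, by 17 hours 50 minutes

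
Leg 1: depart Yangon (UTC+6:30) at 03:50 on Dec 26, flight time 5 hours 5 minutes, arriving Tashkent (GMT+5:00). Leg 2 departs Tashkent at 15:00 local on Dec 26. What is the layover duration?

7 hours 35 minutes

Convert departure to UTC: 03:50 − 6:30 = 21:20 UTC on Dec 25.
Add 5 hours 5 minutes flight time → 02:25 UTC (Dec 26).
Tashkent is UTC+5:00, so local arrival = 02:25 + 5:00 = 07:25 on Dec 26.
Layover = 15:00 − 07:25 = 7 hours 35 minutes.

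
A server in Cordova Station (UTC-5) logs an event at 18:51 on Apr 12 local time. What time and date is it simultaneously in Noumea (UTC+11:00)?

10:51 on April 13

Noumea is 16:00 ahead of Cordova Station.
Shift by the zone difference: 18:51 + 16:00 = 10:51 on Apr 13 in Noumea.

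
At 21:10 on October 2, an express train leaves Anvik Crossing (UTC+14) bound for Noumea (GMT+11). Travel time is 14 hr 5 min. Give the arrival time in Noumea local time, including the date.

Convert departure to UTC: 21:10 − 14:00 = 07:10 UTC on Oct 2.
Add 14 hours 5 minutes travel time → 21:15 UTC.
Noumea is UTC+11:00, so local arrival = 21:15 + 11:00 = 08:15 on Oct 3.

08:15 on Oct 3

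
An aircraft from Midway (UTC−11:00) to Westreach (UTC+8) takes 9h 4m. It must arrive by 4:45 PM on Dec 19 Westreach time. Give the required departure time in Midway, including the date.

Target arrival in UTC: 4:45 PM − 8:00 = 8:45 AM on Dec 19.
Subtract 9 hours 4 minutes → departure 11:41 PM UTC on Dec 18.
Midway is UTC−11:00: 11:41 PM − 11:00 = 12:41 PM on Dec 18.

12:41 PM on December 18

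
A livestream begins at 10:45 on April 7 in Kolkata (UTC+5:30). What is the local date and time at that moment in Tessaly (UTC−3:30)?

01:45 on April 7

In UTC: 10:45 − 5:30 = 05:15 on Apr 7.
Tessaly is UTC−3:30: 05:15 − 3:30 = 01:45 on Apr 7.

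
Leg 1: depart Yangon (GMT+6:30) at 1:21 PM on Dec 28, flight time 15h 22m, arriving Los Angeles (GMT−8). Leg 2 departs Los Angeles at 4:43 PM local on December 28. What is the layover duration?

2 hours 30 minutes

Convert departure to UTC: 1:21 PM − 6:30 = 6:51 AM UTC on Dec 28.
Add 15 hours and 22 minutes flight time → 10:13 PM UTC.
Los Angeles is UTC−8:00, so local arrival = 10:13 PM − 8:00 = 2:13 PM on Dec 28.
Layover = 4:43 PM − 2:13 PM = 2 hours 30 minutes.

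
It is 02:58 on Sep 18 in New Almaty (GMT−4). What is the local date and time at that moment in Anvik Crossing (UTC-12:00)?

Anvik Crossing is 8:00 behind New Almaty.
Shift by the zone difference: 02:58 − 8:00 = 18:58 on Sep 17 in Anvik Crossing.

18:58 on September 17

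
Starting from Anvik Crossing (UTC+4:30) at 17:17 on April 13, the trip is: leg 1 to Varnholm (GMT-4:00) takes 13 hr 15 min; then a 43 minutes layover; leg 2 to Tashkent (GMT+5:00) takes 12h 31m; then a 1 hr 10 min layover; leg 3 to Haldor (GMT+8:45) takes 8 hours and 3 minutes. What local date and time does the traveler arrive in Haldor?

09:14 on Apr 15

Convert departure to UTC: 17:17 − 4:30 = 12:47 UTC on Apr 13.
Add 13 hours 15 minutes leg 1 → 02:02 UTC (Apr 14).
Add 43 minutes layover in Varnholm → 02:45 UTC.
Add 12 hours 31 minutes leg 2 → 15:16 UTC.
Add 1 hour 10 minutes layover in Tashkent → 16:26 UTC.
Add 8 hours and 3 minutes leg 3 → 00:29 UTC (Apr 15).
Haldor is UTC+8:45, so local arrival = 00:29 + 8:45 = 09:14 on Apr 15.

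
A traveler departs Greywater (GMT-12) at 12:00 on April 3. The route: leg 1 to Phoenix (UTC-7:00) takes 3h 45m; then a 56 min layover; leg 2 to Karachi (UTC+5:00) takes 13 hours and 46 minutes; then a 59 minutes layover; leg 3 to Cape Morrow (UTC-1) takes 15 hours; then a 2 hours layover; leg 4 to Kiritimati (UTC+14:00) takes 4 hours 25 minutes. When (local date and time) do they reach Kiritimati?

06:51 on April 6

Convert departure to UTC: 12:00 + 12:00 = 00:00 UTC on Apr 4.
Add 3 hours 45 minutes leg 1 → 03:45 UTC.
Add 56 minutes layover in Phoenix → 04:41 UTC.
Add 13 hours 46 minutes leg 2 → 18:27 UTC.
Add 59 minutes layover in Karachi → 19:26 UTC.
Add 15 hours leg 3 → 10:26 UTC (Apr 5).
Add 2 hours layover in Cape Morrow → 12:26 UTC.
Add 4 hours 25 minutes leg 4 → 16:51 UTC.
Kiritimati is UTC+14:00, so local arrival = 16:51 + 14:00 = 06:51 on Apr 6.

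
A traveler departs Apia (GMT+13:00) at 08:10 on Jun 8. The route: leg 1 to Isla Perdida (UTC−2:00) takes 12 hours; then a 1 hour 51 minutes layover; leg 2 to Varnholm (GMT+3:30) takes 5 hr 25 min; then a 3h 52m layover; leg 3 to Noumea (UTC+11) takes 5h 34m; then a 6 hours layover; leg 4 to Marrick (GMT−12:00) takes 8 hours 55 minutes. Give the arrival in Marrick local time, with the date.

Convert departure to UTC: 08:10 − 13:00 = 19:10 UTC on Jun 7.
Add 12 hours leg 1 → 07:10 UTC (Jun 8).
Add 1 hour and 51 minutes layover in Isla Perdida → 09:01 UTC.
Add 5 hours 25 minutes leg 2 → 14:26 UTC.
Add 3 hours 52 minutes layover in Varnholm → 18:18 UTC.
Add 5 hours 34 minutes leg 3 → 23:52 UTC.
Add 6 hours layover in Noumea → 05:52 UTC (Jun 9).
Add 8 hours and 55 minutes leg 4 → 14:47 UTC.
Marrick is UTC−12:00, so local arrival = 14:47 − 12:00 = 02:47 on Jun 9.

02:47 on Jun 9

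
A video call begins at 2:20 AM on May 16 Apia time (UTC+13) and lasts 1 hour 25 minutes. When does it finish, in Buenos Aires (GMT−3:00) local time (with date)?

Convert start to UTC: 2:20 AM − 13:00 = 1:20 PM UTC on May 15.
Add 1 hour and 25 minutes duration → 2:45 PM UTC.
Buenos Aires is UTC−3:00, so local end time = 2:45 PM − 3:00 = 11:45 AM on May 15.

11:45 AM on May 15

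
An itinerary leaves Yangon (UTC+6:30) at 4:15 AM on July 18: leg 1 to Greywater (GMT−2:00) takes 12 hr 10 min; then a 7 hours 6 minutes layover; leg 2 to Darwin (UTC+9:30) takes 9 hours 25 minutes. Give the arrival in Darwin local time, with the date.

11:56 AM on Jul 19

Convert departure to UTC: 4:15 AM − 6:30 = 9:45 PM UTC on Jul 17.
Add 12 hours and 10 minutes leg 1 → 9:55 AM UTC (Jul 18).
Add 7 hours and 6 minutes layover in Greywater → 5:01 PM UTC.
Add 9 hours 25 minutes leg 2 → 2:26 AM UTC (Jul 19).
Darwin is UTC+9:30, so local arrival = 2:26 AM + 9:30 = 11:56 AM on Jul 19.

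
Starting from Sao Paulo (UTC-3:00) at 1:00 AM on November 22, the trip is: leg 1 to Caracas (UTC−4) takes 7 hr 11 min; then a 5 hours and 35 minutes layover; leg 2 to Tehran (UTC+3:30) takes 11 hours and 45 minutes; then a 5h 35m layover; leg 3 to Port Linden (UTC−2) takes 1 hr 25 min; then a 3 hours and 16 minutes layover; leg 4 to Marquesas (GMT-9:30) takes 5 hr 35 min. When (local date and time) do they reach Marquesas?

10:52 AM on November 23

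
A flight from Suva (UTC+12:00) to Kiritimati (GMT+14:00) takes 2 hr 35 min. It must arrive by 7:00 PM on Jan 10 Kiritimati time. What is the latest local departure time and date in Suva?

Target arrival in UTC: 7:00 PM − 14:00 = 5:00 AM on Jan 10.
Subtract 2 hours and 35 minutes → departure 2:25 AM UTC on Jan 10.
Suva is UTC+12:00: 2:25 AM + 12:00 = 2:25 PM on Jan 10.

2:25 PM on January 10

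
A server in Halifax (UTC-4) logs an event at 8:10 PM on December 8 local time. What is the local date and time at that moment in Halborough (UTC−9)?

3:10 PM on Dec 8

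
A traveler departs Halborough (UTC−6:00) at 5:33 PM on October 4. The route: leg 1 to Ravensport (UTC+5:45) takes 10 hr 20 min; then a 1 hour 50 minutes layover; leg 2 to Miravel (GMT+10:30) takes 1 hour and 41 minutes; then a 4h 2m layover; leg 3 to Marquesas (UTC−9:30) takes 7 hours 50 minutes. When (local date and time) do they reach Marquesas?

Convert departure to UTC: 5:33 PM + 6:00 = 11:33 PM UTC on Oct 4.
Add 10 hours 20 minutes leg 1 → 9:53 AM UTC (Oct 5).
Add 1 hour 50 minutes layover in Ravensport → 11:43 AM UTC.
Add 1 hour 41 minutes leg 2 → 1:24 PM UTC.
Add 4 hours 2 minutes layover in Miravel → 5:26 PM UTC.
Add 7 hours and 50 minutes leg 3 → 1:16 AM UTC (Oct 6).
Marquesas is UTC−9:30, so local arrival = 1:16 AM − 9:30 = 3:46 PM on Oct 5.

3:46 PM on October 5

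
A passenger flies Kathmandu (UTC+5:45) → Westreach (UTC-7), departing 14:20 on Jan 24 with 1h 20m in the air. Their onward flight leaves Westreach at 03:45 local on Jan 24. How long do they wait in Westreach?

Convert departure to UTC: 14:20 − 5:45 = 08:35 UTC on Jan 24.
Add 1 hour and 20 minutes flight time → 09:55 UTC.
Westreach is UTC−7:00, so local arrival = 09:55 − 7:00 = 02:55 on Jan 24.
Layover = 03:45 − 02:55 = 50 minutes.

50 minutes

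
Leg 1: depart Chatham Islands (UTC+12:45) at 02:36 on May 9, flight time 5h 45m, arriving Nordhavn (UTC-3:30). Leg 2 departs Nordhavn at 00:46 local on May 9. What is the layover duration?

Convert departure to UTC: 02:36 − 12:45 = 13:51 UTC on May 8.
Add 5 hours 45 minutes flight time → 19:36 UTC.
Nordhavn is UTC−3:30, so local arrival = 19:36 − 3:30 = 16:06 on May 8.
Layover = 00:46 − 16:06 (+1 day) = 8 hours 40 minutes.

8 hours 40 minutes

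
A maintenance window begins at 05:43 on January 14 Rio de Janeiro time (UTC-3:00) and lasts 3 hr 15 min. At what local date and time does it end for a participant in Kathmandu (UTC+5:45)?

Kathmandu is 8:45 ahead of Rio de Janeiro.
After 3 hours and 15 minutes it is 08:58 in Rio de Janeiro.
Shift by the zone difference: 08:58 + 8:45 = 17:43 on Jan 14 in Kathmandu.

17:43 on Jan 14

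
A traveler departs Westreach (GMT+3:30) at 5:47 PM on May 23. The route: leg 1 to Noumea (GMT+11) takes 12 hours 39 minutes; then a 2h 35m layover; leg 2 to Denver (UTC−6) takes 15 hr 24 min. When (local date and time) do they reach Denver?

Convert departure to UTC: 5:47 PM − 3:30 = 2:17 PM UTC on May 23.
Add 12 hours 39 minutes leg 1 → 2:56 AM UTC (May 24).
Add 2 hours and 35 minutes layover in Noumea → 5:31 AM UTC.
Add 15 hours and 24 minutes leg 2 → 8:55 PM UTC.
Denver is UTC−6:00, so local arrival = 8:55 PM − 6:00 = 2:55 PM on May 24.

2:55 PM on May 24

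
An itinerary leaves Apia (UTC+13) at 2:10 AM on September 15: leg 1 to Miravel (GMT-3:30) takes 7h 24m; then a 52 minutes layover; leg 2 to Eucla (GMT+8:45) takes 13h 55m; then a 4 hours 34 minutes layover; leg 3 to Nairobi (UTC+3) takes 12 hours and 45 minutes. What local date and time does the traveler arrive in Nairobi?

7:40 AM on September 16

Convert departure to UTC: 2:10 AM − 13:00 = 1:10 PM UTC on Sep 14.
Add 7 hours 24 minutes leg 1 → 8:34 PM UTC.
Add 52 minutes layover in Miravel → 9:26 PM UTC.
Add 13 hours and 55 minutes leg 2 → 11:21 AM UTC (Sep 15).
Add 4 hours and 34 minutes layover in Eucla → 3:55 PM UTC.
Add 12 hours 45 minutes leg 3 → 4:40 AM UTC (Sep 16).
Nairobi is UTC+3:00, so local arrival = 4:40 AM + 3:00 = 7:40 AM on Sep 16.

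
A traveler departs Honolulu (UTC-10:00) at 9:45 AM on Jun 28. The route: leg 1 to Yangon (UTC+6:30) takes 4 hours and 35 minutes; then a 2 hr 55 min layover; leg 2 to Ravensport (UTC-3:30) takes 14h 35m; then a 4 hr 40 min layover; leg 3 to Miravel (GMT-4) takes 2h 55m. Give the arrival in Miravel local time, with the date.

9:25 PM on June 29

Convert departure to UTC: 9:45 AM + 10:00 = 7:45 PM UTC on Jun 28.
Add 4 hours and 35 minutes leg 1 → 12:20 AM UTC (Jun 29).
Add 2 hours and 55 minutes layover in Yangon → 3:15 AM UTC.
Add 14 hours and 35 minutes leg 2 → 5:50 PM UTC.
Add 4 hours and 40 minutes layover in Ravensport → 10:30 PM UTC.
Add 2 hours 55 minutes leg 3 → 1:25 AM UTC (Jun 30).
Miravel is UTC−4:00, so local arrival = 1:25 AM − 4:00 = 9:25 PM on Jun 29.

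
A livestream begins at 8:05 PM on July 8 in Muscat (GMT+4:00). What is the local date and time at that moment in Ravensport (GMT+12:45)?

In UTC: 8:05 PM − 4:00 = 4:05 PM on Jul 8.
Ravensport is UTC+12:45: 4:05 PM + 12:45 = 4:50 AM on Jul 9.

4:50 AM on July 9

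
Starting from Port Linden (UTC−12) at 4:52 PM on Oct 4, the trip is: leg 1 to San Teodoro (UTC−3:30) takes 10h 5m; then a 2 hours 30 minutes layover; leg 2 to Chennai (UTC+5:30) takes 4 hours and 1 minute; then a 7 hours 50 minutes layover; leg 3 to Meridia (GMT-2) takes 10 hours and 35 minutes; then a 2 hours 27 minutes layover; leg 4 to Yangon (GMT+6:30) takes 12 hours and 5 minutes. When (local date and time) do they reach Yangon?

Convert departure to UTC: 4:52 PM + 12:00 = 4:52 AM UTC on Oct 5.
Add 10 hours and 5 minutes leg 1 → 2:57 PM UTC.
Add 2 hours and 30 minutes layover in San Teodoro → 5:27 PM UTC.
Add 4 hours 1 minute leg 2 → 9:28 PM UTC.
Add 7 hours 50 minutes layover in Chennai → 5:18 AM UTC (Oct 6).
Add 10 hours and 35 minutes leg 3 → 3:53 PM UTC.
Add 2 hours 27 minutes layover in Meridia → 6:20 PM UTC.
Add 12 hours and 5 minutes leg 4 → 6:25 AM UTC (Oct 7).
Yangon is UTC+6:30, so local arrival = 6:25 AM + 6:30 = 12:55 PM on Oct 7.

12:55 PM on October 7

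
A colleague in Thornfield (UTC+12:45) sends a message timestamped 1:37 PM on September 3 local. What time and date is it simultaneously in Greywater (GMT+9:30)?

10:22 AM on September 3

In UTC: 1:37 PM − 12:45 = 12:52 AM on Sep 3.
Greywater is UTC+9:30: 12:52 AM + 9:30 = 10:22 AM on Sep 3.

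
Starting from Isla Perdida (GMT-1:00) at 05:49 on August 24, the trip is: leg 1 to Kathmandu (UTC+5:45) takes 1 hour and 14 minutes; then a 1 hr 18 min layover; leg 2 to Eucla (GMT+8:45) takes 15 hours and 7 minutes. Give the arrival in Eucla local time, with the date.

Convert departure to UTC: 05:49 + 1:00 = 06:49 UTC on Aug 24.
Add 1 hour and 14 minutes leg 1 → 08:03 UTC.
Add 1 hour and 18 minutes layover in Kathmandu → 09:21 UTC.
Add 15 hours and 7 minutes leg 2 → 00:28 UTC (Aug 25).
Eucla is UTC+8:45, so local arrival = 00:28 + 8:45 = 09:13 on Aug 25.

09:13 on August 25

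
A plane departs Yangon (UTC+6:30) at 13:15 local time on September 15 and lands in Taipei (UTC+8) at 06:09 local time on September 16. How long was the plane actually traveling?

Taipei is 1:30 ahead of Yangon.
Clock-face elapsed time (ignoring zones) is 16 hours 54 minutes.
Actual elapsed = 16 hours 54 minutes − 1:30 = 15 hours 24 minutes.

15 hours 24 minutes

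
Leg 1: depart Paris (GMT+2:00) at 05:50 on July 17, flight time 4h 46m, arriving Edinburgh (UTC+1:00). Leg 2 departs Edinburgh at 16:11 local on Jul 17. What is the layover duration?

6 hours 35 minutes

Convert departure to UTC: 05:50 − 2:00 = 03:50 UTC on Jul 17.
Add 4 hours 46 minutes flight time → 08:36 UTC.
Edinburgh is UTC+1:00, so local arrival = 08:36 + 1:00 = 09:36 on Jul 17.
Layover = 16:11 − 09:36 = 6 hours 35 minutes.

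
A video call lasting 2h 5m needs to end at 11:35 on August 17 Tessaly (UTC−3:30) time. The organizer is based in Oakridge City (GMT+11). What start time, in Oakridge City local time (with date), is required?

00:00 on August 18

Target end time in UTC: 11:35 + 3:30 = 15:05 on Aug 17.
Subtract 2 hours and 5 minutes → start 13:00 UTC on Aug 17.
Oakridge City is UTC+11:00: 13:00 + 11:00 = 00:00 on Aug 18.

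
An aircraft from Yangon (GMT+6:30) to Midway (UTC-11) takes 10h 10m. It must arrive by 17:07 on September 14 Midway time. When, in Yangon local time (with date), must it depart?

00:27 on September 15

Target arrival in UTC: 17:07 + 11:00 = 04:07 on Sep 15.
Subtract 10 hours and 10 minutes → departure 17:57 UTC on Sep 14.
Yangon is UTC+6:30: 17:57 + 6:30 = 00:27 on Sep 15.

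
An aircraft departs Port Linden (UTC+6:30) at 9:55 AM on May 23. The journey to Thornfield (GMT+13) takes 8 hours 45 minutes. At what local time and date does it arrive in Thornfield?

1:10 AM on May 24

Thornfield is 6:30 ahead of Port Linden.
After 8 hours 45 minutes it is 6:40 PM in Port Linden.
Shift by the zone difference: 6:40 PM + 6:30 = 1:10 AM on May 24 in Thornfield.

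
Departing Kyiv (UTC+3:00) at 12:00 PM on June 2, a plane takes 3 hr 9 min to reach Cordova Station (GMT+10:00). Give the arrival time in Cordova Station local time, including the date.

10:09 PM on June 2

Convert departure to UTC: 12:00 PM − 3:00 = 9:00 AM UTC on Jun 2.
Add 3 hours 9 minutes travel time → 12:09 PM UTC.
Cordova Station is UTC+10:00, so local arrival = 12:09 PM + 10:00 = 10:09 PM on Jun 2.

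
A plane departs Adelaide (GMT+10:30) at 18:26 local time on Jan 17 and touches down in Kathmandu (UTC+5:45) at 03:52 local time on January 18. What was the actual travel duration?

Kathmandu is 4:45 behind Adelaide.
Clock-face elapsed time (ignoring zones) is 9 hours 26 minutes.
Actual elapsed = 9 hours 26 minutes + 4:45 = 14 hours 11 minutes.

14 hours 11 minutes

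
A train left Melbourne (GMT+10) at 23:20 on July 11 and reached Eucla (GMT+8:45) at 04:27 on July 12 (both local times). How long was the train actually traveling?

6 hours 22 minutes

Departure in UTC: 23:20 − 10:00 = 13:20 on Jul 11.
Arrival in UTC: 04:27 − 8:45 = 19:42 on Jul 11.
Elapsed = 19:42 − 13:20 = 6 hours 22 minutes.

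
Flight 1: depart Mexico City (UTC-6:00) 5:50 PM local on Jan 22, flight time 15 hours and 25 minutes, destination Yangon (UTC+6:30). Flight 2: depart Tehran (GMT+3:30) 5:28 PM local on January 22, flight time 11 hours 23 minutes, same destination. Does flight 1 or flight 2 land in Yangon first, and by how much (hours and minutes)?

the second, by 13 hours 54 minutes

Flight 1 in UTC: 5:50 PM + 6:00 = 11:50 PM on Jan 22.
+15 hours 25 minutes → arrive 3:15 PM UTC on Jan 23.
Flight 2 in UTC: 5:28 PM − 3:30 = 1:58 PM on Jan 22.
+11 hours and 23 minutes → arrive 1:21 AM UTC on Jan 23.
Flight 2 lands earlier by 13 hours 54 minutes.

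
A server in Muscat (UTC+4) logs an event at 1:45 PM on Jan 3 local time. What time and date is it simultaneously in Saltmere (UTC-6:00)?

In UTC: 1:45 PM − 4:00 = 9:45 AM on Jan 3.
Saltmere is UTC−6:00: 9:45 AM − 6:00 = 3:45 AM on Jan 3.

3:45 AM on January 3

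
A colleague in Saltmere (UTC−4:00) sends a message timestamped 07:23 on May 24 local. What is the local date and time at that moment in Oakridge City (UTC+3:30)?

In UTC: 07:23 + 4:00 = 11:23 on May 24.
Oakridge City is UTC+3:30: 11:23 + 3:30 = 14:53 on May 24.

14:53 on May 24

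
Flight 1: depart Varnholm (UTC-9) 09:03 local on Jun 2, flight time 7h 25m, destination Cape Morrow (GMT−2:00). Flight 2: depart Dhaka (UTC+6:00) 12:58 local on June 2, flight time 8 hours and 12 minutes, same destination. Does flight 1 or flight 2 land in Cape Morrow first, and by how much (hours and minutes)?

the second, by 10 hours 18 minutes

Flight 1 in UTC: 09:03 + 9:00 = 18:03 on Jun 2.
+7 hours and 25 minutes → arrive 01:28 UTC on Jun 3.
Flight 2 in UTC: 12:58 − 6:00 = 06:58 on Jun 2.
+8 hours and 12 minutes → arrive 15:10 UTC on Jun 2.
Flight 2 lands earlier by 10 hours 18 minutes.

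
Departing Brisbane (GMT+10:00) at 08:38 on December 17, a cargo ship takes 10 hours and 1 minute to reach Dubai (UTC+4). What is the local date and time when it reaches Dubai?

12:39 on December 17

Dubai is 6:00 behind Brisbane.
After 10 hours and 1 minute it is 18:39 in Brisbane.
Shift by the zone difference: 18:39 − 6:00 = 12:39 on Dec 17 in Dubai.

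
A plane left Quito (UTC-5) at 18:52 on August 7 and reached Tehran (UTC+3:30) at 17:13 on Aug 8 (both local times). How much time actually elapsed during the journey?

Departure in UTC: 18:52 + 5:00 = 23:52 on Aug 7.
Arrival in UTC: 17:13 − 3:30 = 13:43 on Aug 8.
Elapsed = 13:43 − 23:52 (+1 day) = 13 hours 51 minutes.

13 hours 51 minutes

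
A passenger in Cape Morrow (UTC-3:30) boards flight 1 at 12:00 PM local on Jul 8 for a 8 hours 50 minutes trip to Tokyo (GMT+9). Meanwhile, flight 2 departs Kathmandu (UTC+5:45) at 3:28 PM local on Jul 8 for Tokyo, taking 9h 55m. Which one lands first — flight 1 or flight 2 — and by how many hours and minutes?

the second, by 4 hours 42 minutes

Flight 1 in UTC: 12:00 PM + 3:30 = 3:30 PM on Jul 8.
+8 hours and 50 minutes → arrive 12:20 AM UTC on Jul 9.
Flight 2 in UTC: 3:28 PM − 5:45 = 9:43 AM on Jul 8.
+9 hours and 55 minutes → arrive 7:38 PM UTC on Jul 8.
Flight 2 lands earlier by 4 hours 42 minutes.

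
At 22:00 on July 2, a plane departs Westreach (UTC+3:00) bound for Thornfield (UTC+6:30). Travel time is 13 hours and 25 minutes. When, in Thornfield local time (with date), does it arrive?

14:55 on July 3

Convert departure to UTC: 22:00 − 3:00 = 19:00 UTC on Jul 2.
Add 13 hours and 25 minutes travel time → 08:25 UTC (Jul 3).
Thornfield is UTC+6:30, so local arrival = 08:25 + 6:30 = 14:55 on Jul 3.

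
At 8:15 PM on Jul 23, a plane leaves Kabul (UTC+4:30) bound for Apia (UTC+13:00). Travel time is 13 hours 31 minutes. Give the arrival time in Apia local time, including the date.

6:16 PM on July 24

Convert departure to UTC: 8:15 PM − 4:30 = 3:45 PM UTC on Jul 23.
Add 13 hours 31 minutes travel time → 5:16 AM UTC (Jul 24).
Apia is UTC+13:00, so local arrival = 5:16 AM + 13:00 = 6:16 PM on Jul 24.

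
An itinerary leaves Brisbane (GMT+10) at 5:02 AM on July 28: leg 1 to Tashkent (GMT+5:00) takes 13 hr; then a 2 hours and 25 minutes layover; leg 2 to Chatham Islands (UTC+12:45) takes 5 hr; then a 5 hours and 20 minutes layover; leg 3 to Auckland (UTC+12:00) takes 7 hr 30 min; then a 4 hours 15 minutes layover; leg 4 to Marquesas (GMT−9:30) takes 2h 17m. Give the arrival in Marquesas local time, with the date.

1:19 AM on Jul 29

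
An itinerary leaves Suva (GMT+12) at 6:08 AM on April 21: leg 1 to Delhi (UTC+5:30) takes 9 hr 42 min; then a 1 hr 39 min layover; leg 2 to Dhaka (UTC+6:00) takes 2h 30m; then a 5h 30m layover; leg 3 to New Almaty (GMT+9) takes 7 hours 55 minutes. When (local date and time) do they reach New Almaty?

Convert departure to UTC: 6:08 AM − 12:00 = 6:08 PM UTC on Apr 20.
Add 9 hours 42 minutes leg 1 → 3:50 AM UTC (Apr 21).
Add 1 hour 39 minutes layover in Delhi → 5:29 AM UTC.
Add 2 hours 30 minutes leg 2 → 7:59 AM UTC.
Add 5 hours 30 minutes layover in Dhaka → 1:29 PM UTC.
Add 7 hours and 55 minutes leg 3 → 9:24 PM UTC.
New Almaty is UTC+9:00, so local arrival = 9:24 PM + 9:00 = 6:24 AM on Apr 22.

6:24 AM on April 22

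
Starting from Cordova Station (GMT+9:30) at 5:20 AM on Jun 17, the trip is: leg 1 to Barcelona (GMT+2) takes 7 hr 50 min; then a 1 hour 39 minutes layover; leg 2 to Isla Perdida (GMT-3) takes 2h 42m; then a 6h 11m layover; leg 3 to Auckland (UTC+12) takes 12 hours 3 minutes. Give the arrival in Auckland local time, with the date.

2:15 PM on June 18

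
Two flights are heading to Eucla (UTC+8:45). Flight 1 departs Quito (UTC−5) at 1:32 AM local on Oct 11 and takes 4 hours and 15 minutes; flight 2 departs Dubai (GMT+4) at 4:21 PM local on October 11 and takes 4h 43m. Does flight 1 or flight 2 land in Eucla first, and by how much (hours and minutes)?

Flight 1 in UTC: 1:32 AM + 5:00 = 6:32 AM on Oct 11.
+4 hours 15 minutes → arrive 10:47 AM UTC on Oct 11.
Flight 2 in UTC: 4:21 PM − 4:00 = 12:21 PM on Oct 11.
+4 hours 43 minutes → arrive 5:04 PM UTC on Oct 11.
Flight 1 lands earlier by 6 hours 17 minutes.

the first, by 6 hours 17 minutes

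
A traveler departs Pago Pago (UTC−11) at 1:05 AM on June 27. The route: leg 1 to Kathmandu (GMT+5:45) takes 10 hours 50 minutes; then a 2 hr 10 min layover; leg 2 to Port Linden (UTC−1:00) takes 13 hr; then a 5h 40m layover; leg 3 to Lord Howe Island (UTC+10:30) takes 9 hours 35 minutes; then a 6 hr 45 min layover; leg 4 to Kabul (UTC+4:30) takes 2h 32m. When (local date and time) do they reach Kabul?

7:07 PM on June 29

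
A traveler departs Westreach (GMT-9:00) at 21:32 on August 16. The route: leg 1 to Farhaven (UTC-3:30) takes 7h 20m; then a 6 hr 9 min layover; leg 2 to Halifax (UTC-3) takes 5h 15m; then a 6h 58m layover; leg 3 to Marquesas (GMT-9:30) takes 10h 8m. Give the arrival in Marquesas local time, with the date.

08:52 on August 18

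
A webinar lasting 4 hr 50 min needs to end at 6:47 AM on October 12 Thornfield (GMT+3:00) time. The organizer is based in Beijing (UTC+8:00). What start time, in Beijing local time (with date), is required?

Target end time in UTC: 6:47 AM − 3:00 = 3:47 AM on Oct 12.
Subtract 4 hours and 50 minutes → start 10:57 PM UTC on Oct 11.
Beijing is UTC+8:00: 10:57 PM + 8:00 = 6:57 AM on Oct 12.

6:57 AM on October 12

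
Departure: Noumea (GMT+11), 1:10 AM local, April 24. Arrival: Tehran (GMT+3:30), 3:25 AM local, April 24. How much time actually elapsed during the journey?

9 hours 45 minutes

Departure in UTC: 1:10 AM − 11:00 = 2:10 PM on Apr 23.
Arrival in UTC: 3:25 AM − 3:30 = 11:55 PM on Apr 23.
Elapsed = 11:55 PM − 2:10 PM = 9 hours 45 minutes.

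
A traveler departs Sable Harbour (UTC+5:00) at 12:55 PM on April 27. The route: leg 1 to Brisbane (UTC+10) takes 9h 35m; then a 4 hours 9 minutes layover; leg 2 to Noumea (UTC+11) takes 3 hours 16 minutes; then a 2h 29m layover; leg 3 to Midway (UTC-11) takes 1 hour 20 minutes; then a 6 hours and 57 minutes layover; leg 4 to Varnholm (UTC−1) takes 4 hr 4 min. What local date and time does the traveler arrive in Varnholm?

2:45 PM on Apr 28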